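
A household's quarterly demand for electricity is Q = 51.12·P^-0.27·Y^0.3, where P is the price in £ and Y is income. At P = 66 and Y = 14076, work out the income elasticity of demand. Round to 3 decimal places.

For a multiplicative demand Q = A·P^α·Y^β, the income elasticity is β everywhere.
Here β = 0.3, so η = 0.300.

0.300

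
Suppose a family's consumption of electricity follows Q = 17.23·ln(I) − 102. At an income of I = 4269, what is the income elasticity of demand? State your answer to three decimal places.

0.410

At I = 4269: Q = 42.028.
dQ/dI = 17.23/I = 0.00403607 at this income.
η = (dQ/dI)·(I/Q) = 0.00403607 × (4269/42.028) = 0.410.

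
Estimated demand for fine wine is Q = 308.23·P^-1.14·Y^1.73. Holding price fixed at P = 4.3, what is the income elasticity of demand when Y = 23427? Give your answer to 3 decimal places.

1.730

For a multiplicative demand Q = A·P^α·Y^β, the income elasticity is β everywhere.
Here β = 1.73, so η = 1.730.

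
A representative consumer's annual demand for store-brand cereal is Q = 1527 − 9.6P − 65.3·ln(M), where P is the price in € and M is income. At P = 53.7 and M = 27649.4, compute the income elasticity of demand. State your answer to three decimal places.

At P = 53.7, M = 27649.4: Q = 343.633.
Holding P constant, ∂Q/∂M = -65.3/M = -0.00236171.
η_M = (∂Q/∂M)·(M/Q) = -0.00236171 × (27649.4/343.633) = -0.190.

-0.190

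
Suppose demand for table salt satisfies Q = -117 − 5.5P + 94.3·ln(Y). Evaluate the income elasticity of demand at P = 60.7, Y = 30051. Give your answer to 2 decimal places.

At P = 60.7, Y = 30051: Q = 521.444.
Holding P constant, ∂Q/∂Y = 94.3/Y = 0.003138.
η_Y = (∂Q/∂Y)·(Y/Q) = 0.003138 × (30051/521.444) = 0.18.

0.18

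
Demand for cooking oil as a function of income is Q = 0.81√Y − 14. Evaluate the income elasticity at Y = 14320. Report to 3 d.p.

0.584

At Y = 14320: Q = 82.930.
dQ/dY = 0.81/(2√Y) = 0.00338441 at this income.
η = (dQ/dY)·(Y/Q) = 0.00338441 × (14320/82.930) = 0.584.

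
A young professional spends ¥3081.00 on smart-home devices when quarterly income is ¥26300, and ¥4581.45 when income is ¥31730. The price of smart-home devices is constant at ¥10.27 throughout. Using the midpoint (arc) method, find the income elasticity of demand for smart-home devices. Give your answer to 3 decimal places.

2.093

With a constant price, Q₁ = 3081.00/10.27 = 300.000 and Q₂ = 4581.45/10.27 = 446.100 (equivalently, work directly with expenditure since P cancels).
Midpoint %ΔQ = (4581.45 − 3081.00)/3831.23 = 0.39164; midpoint %ΔI = (31730 − 26300)/29015 = 0.18714.
η = 0.39164 / 0.18714 = 2.093.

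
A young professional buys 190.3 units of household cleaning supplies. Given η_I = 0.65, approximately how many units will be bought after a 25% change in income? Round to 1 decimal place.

221.2

%ΔQ ≈ η × %ΔI = 0.65 × 25% = 16.25%.
New Q ≈ 190.3 × (1 + 0.1625) = 221.2.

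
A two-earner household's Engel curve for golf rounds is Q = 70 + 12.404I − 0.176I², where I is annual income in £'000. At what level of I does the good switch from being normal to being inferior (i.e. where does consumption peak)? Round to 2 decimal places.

35.24

dQ/dI = 12.404 − 0.352I.
The good is inferior where dQ/dI < 0. Setting dQ/dI = 0 gives I = 12.404 / 0.352 = 35.24.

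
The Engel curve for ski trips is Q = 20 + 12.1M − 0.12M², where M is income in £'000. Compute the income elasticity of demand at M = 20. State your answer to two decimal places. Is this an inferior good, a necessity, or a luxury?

0.68 (necessity)

At M = 20: Q = 214.0000.
dQ/dM = 12.1 − 0.24M = 7.30000.
η = (dQ/dM)·(M/Q) = 7.30000 × (20/214.0000) = 0.68.
0 < η < 1 ⇒ necessity.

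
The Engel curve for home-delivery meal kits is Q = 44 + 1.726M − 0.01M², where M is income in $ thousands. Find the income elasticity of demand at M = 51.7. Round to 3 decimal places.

0.336

At M = 51.7: Q = 106.5053.
dQ/dM = 1.726 − 0.02M = 0.69200.
η = (dQ/dM)·(M/Q) = 0.69200 × (51.7/106.5053) = 0.336.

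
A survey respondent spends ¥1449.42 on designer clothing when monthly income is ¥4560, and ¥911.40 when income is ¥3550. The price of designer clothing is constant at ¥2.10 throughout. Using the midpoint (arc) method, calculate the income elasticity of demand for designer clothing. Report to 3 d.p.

1.830

With a constant price, Q₁ = 1449.42/2.10 = 690.200 and Q₂ = 911.40/2.10 = 434.000 (equivalently, work directly with expenditure since P cancels).
Midpoint %ΔQ = (911.40 − 1449.42)/1180.41 = -0.45579; midpoint %ΔI = (3550 − 4560)/4055 = -0.24908.
η = -0.45579 / -0.24908 = 1.830.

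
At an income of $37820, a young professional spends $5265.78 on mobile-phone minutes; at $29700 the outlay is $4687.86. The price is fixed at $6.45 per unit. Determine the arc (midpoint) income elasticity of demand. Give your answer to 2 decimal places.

With a constant price, Q₁ = 5265.78/6.45 = 816.400 and Q₂ = 4687.86/6.45 = 726.800 (equivalently, work directly with expenditure since P cancels).
Midpoint %ΔQ = (4687.86 − 5265.78)/4976.82 = -0.11612; midpoint %ΔI = (29700 − 37820)/33760 = -0.24052.
η = -0.11612 / -0.24052 = 0.48.

0.48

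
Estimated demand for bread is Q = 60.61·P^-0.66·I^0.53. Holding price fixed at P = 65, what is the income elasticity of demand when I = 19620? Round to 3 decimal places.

0.530

For a multiplicative demand Q = A·P^α·I^β, the income elasticity is β everywhere.
Here β = 0.53, so η = 0.530.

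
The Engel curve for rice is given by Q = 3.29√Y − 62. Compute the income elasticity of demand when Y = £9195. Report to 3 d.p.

0.622

At Y = 9195: Q = 253.480.
dQ/dY = 3.29/(2√Y) = 0.017155 at this income.
η = (dQ/dY)·(Y/Q) = 0.017155 × (9195/253.480) = 0.622.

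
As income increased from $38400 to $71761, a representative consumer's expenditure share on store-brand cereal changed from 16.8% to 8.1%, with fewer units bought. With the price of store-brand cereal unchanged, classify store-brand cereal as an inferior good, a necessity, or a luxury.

Quantity demanded falls as income rises, so η < 0.

inferior good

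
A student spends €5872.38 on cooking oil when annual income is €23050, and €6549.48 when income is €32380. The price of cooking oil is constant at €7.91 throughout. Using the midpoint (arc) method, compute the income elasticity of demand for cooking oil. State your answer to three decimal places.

0.324

With a constant price, Q₁ = 5872.38/7.91 = 742.399 and Q₂ = 6549.48/7.91 = 828.000 (equivalently, work directly with expenditure since P cancels).
Midpoint %ΔQ = (6549.48 − 5872.38)/6210.93 = 0.10902; midpoint %ΔI = (32380 − 23050)/27715 = 0.33664.
η = 0.10902 / 0.33664 = 0.324.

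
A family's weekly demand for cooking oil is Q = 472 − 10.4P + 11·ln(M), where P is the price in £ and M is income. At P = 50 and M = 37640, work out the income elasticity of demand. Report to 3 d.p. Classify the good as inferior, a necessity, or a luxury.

At P = 50, M = 37640: Q = 67.894.
Holding P constant, ∂Q/∂M = 11/M = 0.000292242.
η_M = (∂Q/∂M)·(M/Q) = 0.000292242 × (37640/67.894) = 0.162.
Since 0 < η < 1, this is a necessity.

0.162 (necessity)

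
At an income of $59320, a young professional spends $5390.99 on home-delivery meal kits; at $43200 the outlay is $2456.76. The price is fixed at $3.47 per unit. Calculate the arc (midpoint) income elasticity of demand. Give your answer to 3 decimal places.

2.378

With a constant price, Q₁ = 5390.99/3.47 = 1553.599 and Q₂ = 2456.76/3.47 = 708.000 (equivalently, work directly with expenditure since P cancels).
Midpoint %ΔQ = (2456.76 − 5390.99)/3923.88 = -0.74779; midpoint %ΔI = (43200 − 59320)/51260 = -0.31448.
η = -0.74779 / -0.31448 = 2.378.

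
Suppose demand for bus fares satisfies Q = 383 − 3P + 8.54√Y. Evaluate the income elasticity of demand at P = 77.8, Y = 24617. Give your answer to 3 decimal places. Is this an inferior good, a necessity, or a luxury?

0.450 (necessity)

At P = 77.8, Y = 24617: Q = 1489.509.
Holding P constant, ∂Q/∂Y = 8.54/(2√Y) = 0.0272151.
η_Y = (∂Q/∂Y)·(Y/Q) = 0.0272151 × (24617/1489.509) = 0.450.
Since 0 < η < 1, this is a necessity.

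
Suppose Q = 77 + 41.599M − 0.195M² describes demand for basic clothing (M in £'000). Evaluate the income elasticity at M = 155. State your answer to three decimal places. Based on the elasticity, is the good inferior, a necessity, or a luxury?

At M = 155: Q = 1839.9700.
dQ/dM = 41.599 − 0.39M = -18.85100.
η = (dQ/dM)·(M/Q) = -18.85100 × (155/1839.9700) = -1.588.
η < 0 ⇒ inferior good.

-1.588 (inferior good)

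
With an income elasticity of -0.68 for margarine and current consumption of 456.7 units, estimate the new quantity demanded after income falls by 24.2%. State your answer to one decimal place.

%ΔQ ≈ η × %ΔI = -0.68 × (-24.2%) = 16.456%.
New Q ≈ 456.7 × (1 + 0.16456) = 531.9.

531.9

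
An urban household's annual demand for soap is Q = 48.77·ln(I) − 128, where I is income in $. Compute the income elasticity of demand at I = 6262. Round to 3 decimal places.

At I = 6262: Q = 298.360.
dQ/dI = 48.77/I = 0.00778825 at this income.
η = (dQ/dI)·(I/Q) = 0.00778825 × (6262/298.360) = 0.163.

0.163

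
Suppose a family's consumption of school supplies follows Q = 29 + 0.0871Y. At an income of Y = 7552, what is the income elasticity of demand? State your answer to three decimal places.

At Y = 7552: Q = 686.779.
dQ/dY = 0.0871.
η = (dQ/dY)·(Y/Q) = 0.0871 × (7552/686.779) = 0.958.

0.958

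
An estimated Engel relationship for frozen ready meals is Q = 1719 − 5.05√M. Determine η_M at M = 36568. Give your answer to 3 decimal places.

At M = 36568: Q = 753.301.
dQ/dM = -5.05/(2√M) = -0.0132042 at this income.
η = (dQ/dM)·(M/Q) = -0.0132042 × (36568/753.301) = -0.641.

-0.641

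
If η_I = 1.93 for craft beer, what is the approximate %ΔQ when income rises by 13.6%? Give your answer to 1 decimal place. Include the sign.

%ΔQ ≈ η × %ΔI = 1.93 × 13.6% = 26.2%.

26.2%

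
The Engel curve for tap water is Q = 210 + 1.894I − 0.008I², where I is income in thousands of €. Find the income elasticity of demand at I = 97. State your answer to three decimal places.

0.104

At I = 97: Q = 318.4460.
dQ/dI = 1.894 − 0.016I = 0.34200.
η = (dQ/dI)·(I/Q) = 0.34200 × (97/318.4460) = 0.104.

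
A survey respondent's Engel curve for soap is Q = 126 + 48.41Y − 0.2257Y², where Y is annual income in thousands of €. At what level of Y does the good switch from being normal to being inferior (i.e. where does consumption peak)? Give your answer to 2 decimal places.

dQ/dY = 48.41 − 0.4514Y.
The good is inferior where dQ/dY < 0. Setting dQ/dY = 0 gives Y = 48.41 / 0.4514 = 107.24.

107.24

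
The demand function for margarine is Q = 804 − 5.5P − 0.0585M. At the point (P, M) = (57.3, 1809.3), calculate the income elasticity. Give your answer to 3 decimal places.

At P = 57.3, M = 1809.3: Q = 383.006.
Holding P constant, ∂Q/∂M = −0.0585.
η_M = (∂Q/∂M)·(M/Q) = -0.0585 × (1809.3/383.006) = -0.276.

-0.276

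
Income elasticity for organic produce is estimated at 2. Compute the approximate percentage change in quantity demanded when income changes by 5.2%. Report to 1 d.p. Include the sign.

10.4%

%ΔQ ≈ η × %ΔI = 2 × 5.2% = 10.4%.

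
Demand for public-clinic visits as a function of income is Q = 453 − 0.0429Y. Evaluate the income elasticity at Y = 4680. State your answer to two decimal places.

At Y = 4680: Q = 252.228.
dQ/dY = −0.0429.
η = (dQ/dY)·(Y/Q) = -0.0429 × (4680/252.228) = -0.80.

-0.80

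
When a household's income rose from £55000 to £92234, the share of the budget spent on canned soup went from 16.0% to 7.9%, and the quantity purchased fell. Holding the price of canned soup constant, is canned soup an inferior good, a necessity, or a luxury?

Quantity demanded falls as income rises, so η < 0.

inferior good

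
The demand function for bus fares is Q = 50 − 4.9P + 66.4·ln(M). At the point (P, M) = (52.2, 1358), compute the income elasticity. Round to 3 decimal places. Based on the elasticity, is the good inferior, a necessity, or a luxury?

0.243 (necessity)

At P = 52.2, M = 1358: Q = 273.214.
Holding P constant, ∂Q/∂M = 66.4/M = 0.0488954.
η_M = (∂Q/∂M)·(M/Q) = 0.0488954 × (1358/273.214) = 0.243.
Since 0 < η < 1, this is a necessity.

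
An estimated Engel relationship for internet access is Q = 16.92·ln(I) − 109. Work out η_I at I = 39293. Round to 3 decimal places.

At I = 39293: Q = 69.993.
dQ/dI = 16.92/I = 0.000430611 at this income.
η = (dQ/dI)·(I/Q) = 0.000430611 × (39293/69.993) = 0.242.

0.242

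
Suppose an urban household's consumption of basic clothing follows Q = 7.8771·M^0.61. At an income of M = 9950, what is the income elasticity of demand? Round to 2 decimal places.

0.61

For Q = A·M^β the income elasticity is constant and equal to β.
Here β = 0.61, so η = 0.61.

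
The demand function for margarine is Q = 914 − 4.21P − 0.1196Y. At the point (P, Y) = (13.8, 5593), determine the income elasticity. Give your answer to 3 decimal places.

At P = 13.8, Y = 5593: Q = 186.979.
Holding P constant, ∂Q/∂Y = −0.1196.
η_Y = (∂Q/∂Y)·(Y/Q) = -0.1196 × (5593/186.979) = -3.578.

-3.578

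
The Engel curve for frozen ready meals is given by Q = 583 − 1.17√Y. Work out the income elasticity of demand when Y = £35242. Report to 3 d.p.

-0.302

At Y = 35242: Q = 363.358.
dQ/dY = -1.17/(2√Y) = -0.0031162 at this income.
η = (dQ/dY)·(Y/Q) = -0.0031162 × (35242/363.358) = -0.302.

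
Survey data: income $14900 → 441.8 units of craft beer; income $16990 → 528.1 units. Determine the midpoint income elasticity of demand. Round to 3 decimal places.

ΔQ = 528.1 − 441.8 = 86.3; midpoint Q̄ = (441.8 + 528.1)/2 = 484.95.
ΔI = 16990 − 14900 = 2090; midpoint Ī = (14900 + 16990)/2 = 15945.
η = (ΔQ/Q̄) ÷ (ΔI/Ī) = (86.3/484.95) ÷ (2090/15945) = 1.358.

1.358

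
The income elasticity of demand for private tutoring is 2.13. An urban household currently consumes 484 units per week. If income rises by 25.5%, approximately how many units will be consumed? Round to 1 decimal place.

746.9

%ΔQ ≈ η × %ΔI = 2.13 × 25.5% = 54.315%.
New Q ≈ 484 × (1 + 0.54315) = 746.9.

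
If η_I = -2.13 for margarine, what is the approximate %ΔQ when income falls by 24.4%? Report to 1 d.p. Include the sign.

52.0%

%ΔQ ≈ η × %ΔI = -2.13 × (-24.4%) = 52.0%.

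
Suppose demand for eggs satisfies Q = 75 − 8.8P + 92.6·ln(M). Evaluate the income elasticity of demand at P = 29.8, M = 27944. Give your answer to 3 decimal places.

0.122

At P = 29.8, M = 27944: Q = 760.795.
Holding P constant, ∂Q/∂M = 92.6/M = 0.00331377.
η_M = (∂Q/∂M)·(M/Q) = 0.00331377 × (27944/760.795) = 0.122.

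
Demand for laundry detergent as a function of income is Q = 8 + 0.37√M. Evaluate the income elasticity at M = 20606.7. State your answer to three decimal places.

0.435

At M = 20606.7: Q = 61.114.
dQ/dM = 0.37/(2√M) = 0.00128875 at this income.
η = (dQ/dM)·(M/Q) = 0.00128875 × (20606.7/61.114) = 0.435.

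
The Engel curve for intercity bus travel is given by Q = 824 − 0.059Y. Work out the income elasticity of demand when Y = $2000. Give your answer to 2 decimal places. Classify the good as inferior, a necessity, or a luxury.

At Y = 2000: Q = 706.000.
dQ/dY = −0.059.
η = (dQ/dY)·(Y/Q) = -0.059 × (2000/706.000) = -0.17.
Since η < 0, the good is an inferior good.

-0.17 (inferior good)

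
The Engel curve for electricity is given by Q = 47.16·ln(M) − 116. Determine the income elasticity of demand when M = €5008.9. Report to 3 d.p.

0.165

At M = 5008.9: Q = 285.755.
dQ/dM = 47.16/M = 0.00941524 at this income.
η = (dQ/dM)·(M/Q) = 0.00941524 × (5008.9/285.755) = 0.165.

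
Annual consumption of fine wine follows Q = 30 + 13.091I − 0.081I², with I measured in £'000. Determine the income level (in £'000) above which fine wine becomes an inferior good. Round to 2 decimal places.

80.81

dQ/dI = 13.091 − 0.162I.
The good is inferior where dQ/dI < 0. Setting dQ/dI = 0 gives I = 13.091 / 0.162 = 80.81.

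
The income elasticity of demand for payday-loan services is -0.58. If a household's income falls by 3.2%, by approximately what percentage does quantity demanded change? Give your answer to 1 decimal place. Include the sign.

1.9%

%ΔQ ≈ η × %ΔI = -0.58 × (-3.2%) = 1.9%.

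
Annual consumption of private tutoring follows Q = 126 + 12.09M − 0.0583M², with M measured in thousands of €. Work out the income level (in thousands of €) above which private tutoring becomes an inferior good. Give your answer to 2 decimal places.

dQ/dM = 12.09 − 0.1166M.
The good is inferior where dQ/dM < 0. Setting dQ/dM = 0 gives M = 12.09 / 0.1166 = 103.69.

103.69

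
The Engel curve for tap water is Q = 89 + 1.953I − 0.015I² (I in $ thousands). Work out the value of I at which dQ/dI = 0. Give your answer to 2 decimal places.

dQ/dI = 1.953 − 0.03I.
The good is inferior where dQ/dI < 0. Setting dQ/dI = 0 gives I = 1.953 / 0.03 = 65.10.

65.10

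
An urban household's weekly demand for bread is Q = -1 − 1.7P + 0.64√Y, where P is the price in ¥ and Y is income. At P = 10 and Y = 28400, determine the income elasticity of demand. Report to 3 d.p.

0.600

At P = 10, Y = 28400: Q = 89.855.
Holding P constant, ∂Q/∂Y = 0.64/(2√Y) = 0.00189885.
η_Y = (∂Q/∂Y)·(Y/Q) = 0.00189885 × (28400/89.855) = 0.600.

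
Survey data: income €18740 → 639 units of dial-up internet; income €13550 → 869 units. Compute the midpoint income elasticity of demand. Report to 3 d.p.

-0.949

ΔQ = 869 − 639 = 230; midpoint Q̄ = (639 + 869)/2 = 754.
ΔI = 13550 − 18740 = -5190; midpoint Ī = (18740 + 13550)/2 = 16145.
η = (ΔQ/Q̄) ÷ (ΔI/Ī) = (230/754) ÷ (-5190/16145) = -0.949.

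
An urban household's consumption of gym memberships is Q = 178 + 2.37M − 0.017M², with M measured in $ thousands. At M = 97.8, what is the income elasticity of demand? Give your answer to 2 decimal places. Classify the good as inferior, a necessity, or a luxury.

At M = 97.8: Q = 247.1837.
dQ/dM = 2.37 − 0.034M = -0.95520.
η = (dQ/dM)·(M/Q) = -0.95520 × (97.8/247.1837) = -0.38.
η < 0 ⇒ inferior good.

-0.38 (inferior good)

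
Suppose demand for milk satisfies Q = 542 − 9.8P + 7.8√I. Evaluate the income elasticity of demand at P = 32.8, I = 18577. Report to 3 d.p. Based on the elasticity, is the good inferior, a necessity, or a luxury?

At P = 32.8, I = 18577: Q = 1283.680.
Holding P constant, ∂Q/∂I = 7.8/(2√I) = 0.0286139.
η_I = (∂Q/∂I)·(I/Q) = 0.0286139 × (18577/1283.680) = 0.414.
Since 0 < η < 1, this is a necessity.

0.414 (necessity)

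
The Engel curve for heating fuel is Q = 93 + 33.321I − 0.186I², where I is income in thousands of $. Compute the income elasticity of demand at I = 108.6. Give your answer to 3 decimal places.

-0.506

At I = 108.6: Q = 1517.9840.
dQ/dI = 33.321 − 0.372I = -7.07820.
η = (dQ/dI)·(I/Q) = -7.07820 × (108.6/1517.9840) = -0.506.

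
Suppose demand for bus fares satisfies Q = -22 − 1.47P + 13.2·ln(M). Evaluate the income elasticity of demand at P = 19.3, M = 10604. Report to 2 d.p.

0.18

At P = 19.3, M = 10604: Q = 71.980.
Holding P constant, ∂Q/∂M = 13.2/M = 0.00124481.
η_M = (∂Q/∂M)·(M/Q) = 0.00124481 × (10604/71.980) = 0.18.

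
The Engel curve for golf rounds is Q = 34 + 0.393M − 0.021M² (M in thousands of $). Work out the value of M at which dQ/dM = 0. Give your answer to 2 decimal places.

9.36

dQ/dM = 0.393 − 0.042M.
The good is inferior where dQ/dM < 0. Setting dQ/dM = 0 gives M = 0.393 / 0.042 = 9.36.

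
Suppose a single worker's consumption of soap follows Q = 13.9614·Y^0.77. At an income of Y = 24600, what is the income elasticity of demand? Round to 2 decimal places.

For Q = A·Y^β the income elasticity is constant and equal to β.
Here β = 0.77, so η = 0.77.

0.77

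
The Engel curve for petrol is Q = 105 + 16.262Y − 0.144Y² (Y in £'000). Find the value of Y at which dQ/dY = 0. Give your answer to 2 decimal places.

56.47

dQ/dY = 16.262 − 0.288Y.
The good is inferior where dQ/dY < 0. Setting dQ/dY = 0 gives Y = 16.262 / 0.288 = 56.47.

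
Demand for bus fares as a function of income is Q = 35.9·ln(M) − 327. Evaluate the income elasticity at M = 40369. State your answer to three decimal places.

0.668

At M = 40369: Q = 53.749.
dQ/dM = 35.9/M = 0.000889296 at this income.
η = (dQ/dM)·(M/Q) = 0.000889296 × (40369/53.749) = 0.668.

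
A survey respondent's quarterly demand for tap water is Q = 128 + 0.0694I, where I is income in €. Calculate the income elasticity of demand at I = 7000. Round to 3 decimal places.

At I = 7000: Q = 613.800.
dQ/dI = 0.0694.
η = (dQ/dI)·(I/Q) = 0.0694 × (7000/613.800) = 0.791.

0.791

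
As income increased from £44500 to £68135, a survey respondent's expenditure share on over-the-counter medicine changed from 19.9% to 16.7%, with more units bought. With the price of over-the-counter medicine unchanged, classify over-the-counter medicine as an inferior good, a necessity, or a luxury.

Quantity rises but the budget share falls as income rises, so 0 < η < 1.

necessity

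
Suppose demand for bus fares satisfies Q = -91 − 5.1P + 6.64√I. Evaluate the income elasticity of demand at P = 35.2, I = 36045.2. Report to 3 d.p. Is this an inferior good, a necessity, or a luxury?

0.637 (necessity)

At P = 35.2, I = 36045.2: Q = 990.122.
Holding P constant, ∂Q/∂I = 6.64/(2√I) = 0.017487.
η_I = (∂Q/∂I)·(I/Q) = 0.017487 × (36045.2/990.122) = 0.637.
Since 0 < η < 1, this is a necessity.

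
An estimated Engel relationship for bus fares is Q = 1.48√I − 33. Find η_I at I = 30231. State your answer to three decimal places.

0.574

At I = 30231: Q = 224.329.
dQ/dI = 1.48/(2√I) = 0.00425604 at this income.
η = (dQ/dI)·(I/Q) = 0.00425604 × (30231/224.329) = 0.574.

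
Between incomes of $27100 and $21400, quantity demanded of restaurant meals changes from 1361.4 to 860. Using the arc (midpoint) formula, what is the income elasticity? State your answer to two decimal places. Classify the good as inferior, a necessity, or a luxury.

ΔQ = 860 − 1361.4 = -501.4; midpoint Q̄ = (1361.4 + 860)/2 = 1110.7.
ΔI = 21400 − 27100 = -5700; midpoint Ī = (27100 + 21400)/2 = 24250.
η = (ΔQ/Q̄) ÷ (ΔI/Ī) = (-501.4/1110.7) ÷ (-5700/24250) = 1.92.
η > 1 ⇒ luxury.

1.92 (luxury)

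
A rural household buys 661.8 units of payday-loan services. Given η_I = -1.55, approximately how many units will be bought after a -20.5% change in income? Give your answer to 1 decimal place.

%ΔQ ≈ η × %ΔI = -1.55 × (-20.5%) = 31.775%.
New Q ≈ 661.8 × (1 + 0.31775) = 872.1.

872.1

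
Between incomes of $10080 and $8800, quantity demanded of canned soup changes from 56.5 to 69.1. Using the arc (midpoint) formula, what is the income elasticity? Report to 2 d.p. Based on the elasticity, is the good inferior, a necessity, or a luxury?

ΔQ = 69.1 − 56.5 = 12.6; midpoint Q̄ = (56.5 + 69.1)/2 = 62.8.
ΔI = 8800 − 10080 = -1280; midpoint Ī = (10080 + 8800)/2 = 9440.
η = (ΔQ/Q̄) ÷ (ΔI/Ī) = (12.6/62.8) ÷ (-1280/9440) = -1.48.
η < 0 ⇒ inferior good.

-1.48 (inferior good)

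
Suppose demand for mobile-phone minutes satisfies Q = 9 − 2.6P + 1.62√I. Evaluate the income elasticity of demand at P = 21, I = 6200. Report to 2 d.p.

0.78

At P = 21, I = 6200: Q = 81.959.
Holding P constant, ∂Q/∂I = 1.62/(2√I) = 0.010287.
η_I = (∂Q/∂I)·(I/Q) = 0.010287 × (6200/81.959) = 0.78.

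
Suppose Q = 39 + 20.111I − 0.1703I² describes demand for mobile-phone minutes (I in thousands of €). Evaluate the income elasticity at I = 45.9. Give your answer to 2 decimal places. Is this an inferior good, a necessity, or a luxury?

At I = 45.9: Q = 603.3052.
dQ/dI = 20.111 − 0.3406I = 4.47746.
η = (dQ/dI)·(I/Q) = 4.47746 × (45.9/603.3052) = 0.34.
0 < η < 1 ⇒ necessity.

0.34 (necessity)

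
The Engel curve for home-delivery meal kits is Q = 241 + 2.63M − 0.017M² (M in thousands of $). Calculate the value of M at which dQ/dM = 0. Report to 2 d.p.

77.35

dQ/dM = 2.63 − 0.034M.
The good is inferior where dQ/dM < 0. Setting dQ/dM = 0 gives M = 2.63 / 0.034 = 77.35.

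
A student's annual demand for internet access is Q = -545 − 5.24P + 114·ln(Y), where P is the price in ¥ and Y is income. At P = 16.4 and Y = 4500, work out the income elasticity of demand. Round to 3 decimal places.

0.348

At P = 16.4, Y = 4500: Q = 328.013.
Holding P constant, ∂Q/∂Y = 114/Y = 0.0253333.
η_Y = (∂Q/∂Y)·(Y/Q) = 0.0253333 × (4500/328.013) = 0.348.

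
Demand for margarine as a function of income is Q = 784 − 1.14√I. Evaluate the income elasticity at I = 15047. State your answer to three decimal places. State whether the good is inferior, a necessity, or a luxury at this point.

At I = 15047: Q = 644.161.
dQ/dI = -1.14/(2√I) = -0.00464676 at this income.
η = (dQ/dI)·(I/Q) = -0.00464676 × (15047/644.161) = -0.109.
Since η < 0, the good is an inferior good.

-0.109 (inferior good)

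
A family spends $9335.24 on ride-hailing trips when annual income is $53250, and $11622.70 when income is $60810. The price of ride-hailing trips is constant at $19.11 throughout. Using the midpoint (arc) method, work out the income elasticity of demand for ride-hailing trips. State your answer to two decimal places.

1.65

With a constant price, Q₁ = 9335.24/19.11 = 488.500 and Q₂ = 11622.70/19.11 = 608.200 (equivalently, work directly with expenditure since P cancels).
Midpoint %ΔQ = (11622.70 − 9335.24)/10478.97 = 0.21829; midpoint %ΔI = (60810 − 53250)/57030 = 0.13256.
η = 0.21829 / 0.13256 = 1.65.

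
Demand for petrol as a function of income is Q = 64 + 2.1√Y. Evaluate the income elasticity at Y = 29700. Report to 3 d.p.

At Y = 29700: Q = 425.907.
dQ/dY = 2.1/(2√Y) = 0.00609272 at this income.
η = (dQ/dY)·(Y/Q) = 0.00609272 × (29700/425.907) = 0.425.

0.425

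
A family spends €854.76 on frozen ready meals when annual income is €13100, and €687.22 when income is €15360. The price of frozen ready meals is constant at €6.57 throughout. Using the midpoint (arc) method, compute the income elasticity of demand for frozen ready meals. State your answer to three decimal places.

-1.368

With a constant price, Q₁ = 854.76/6.57 = 130.100 and Q₂ = 687.22/6.57 = 104.600 (equivalently, work directly with expenditure since P cancels).
Midpoint %ΔQ = (687.22 − 854.76)/770.99 = -0.21731; midpoint %ΔI = (15360 − 13100)/14230 = 0.15882.
η = -0.21731 / 0.15882 = -1.368.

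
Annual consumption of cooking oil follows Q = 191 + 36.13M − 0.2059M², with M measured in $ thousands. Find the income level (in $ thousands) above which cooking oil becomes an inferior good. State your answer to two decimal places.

87.74

dQ/dM = 36.13 − 0.4118M.
The good is inferior where dQ/dM < 0. Setting dQ/dM = 0 gives M = 36.13 / 0.4118 = 87.74.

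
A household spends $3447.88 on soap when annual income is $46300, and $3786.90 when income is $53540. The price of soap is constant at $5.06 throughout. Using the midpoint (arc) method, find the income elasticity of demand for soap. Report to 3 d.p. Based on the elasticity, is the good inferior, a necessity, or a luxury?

0.646 (necessity)

With a constant price, Q₁ = 3447.88/5.06 = 681.399 and Q₂ = 3786.90/5.06 = 748.399 (equivalently, work directly with expenditure since P cancels).
Midpoint %ΔQ = (3786.90 − 3447.88)/3617.39 = 0.09372; midpoint %ΔI = (53540 − 46300)/49920 = 0.14503.
η = 0.09372 / 0.14503 = 0.646.
0 < η < 1 ⇒ necessity.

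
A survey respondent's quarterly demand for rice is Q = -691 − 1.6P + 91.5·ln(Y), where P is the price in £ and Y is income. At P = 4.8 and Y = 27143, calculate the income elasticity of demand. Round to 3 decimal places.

At P = 4.8, Y = 27143: Q = 235.432.
Holding P constant, ∂Q/∂Y = 91.5/Y = 0.00337103.
η_Y = (∂Q/∂Y)·(Y/Q) = 0.00337103 × (27143/235.432) = 0.389.

0.389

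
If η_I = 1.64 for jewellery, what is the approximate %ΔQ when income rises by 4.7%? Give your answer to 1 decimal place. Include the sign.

7.7%

%ΔQ ≈ η × %ΔI = 1.64 × 4.7% = 7.7%.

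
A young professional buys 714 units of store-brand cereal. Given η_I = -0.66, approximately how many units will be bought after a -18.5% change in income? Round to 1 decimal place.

%ΔQ ≈ η × %ΔI = -0.66 × (-18.5%) = 12.21%.
New Q ≈ 714 × (1 + 0.1221) = 801.2.

801.2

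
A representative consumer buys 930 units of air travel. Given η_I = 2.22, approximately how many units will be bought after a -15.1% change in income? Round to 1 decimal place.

618.2

%ΔQ ≈ η × %ΔI = 2.22 × (-15.1%) = -33.522%.
New Q ≈ 930 × (1 − 0.33522) = 618.2.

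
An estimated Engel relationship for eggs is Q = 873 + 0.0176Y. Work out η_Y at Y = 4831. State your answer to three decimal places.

At Y = 4831: Q = 958.026.
dQ/dY = 0.0176.
η = (dQ/dY)·(Y/Q) = 0.0176 × (4831/958.026) = 0.089.

0.089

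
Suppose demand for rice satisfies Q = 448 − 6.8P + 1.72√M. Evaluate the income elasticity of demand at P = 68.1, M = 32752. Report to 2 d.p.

0.53

At P = 68.1, M = 32752: Q = 296.197.
Holding P constant, ∂Q/∂M = 1.72/(2√M) = 0.00475203.
η_M = (∂Q/∂M)·(M/Q) = 0.00475203 × (32752/296.197) = 0.53.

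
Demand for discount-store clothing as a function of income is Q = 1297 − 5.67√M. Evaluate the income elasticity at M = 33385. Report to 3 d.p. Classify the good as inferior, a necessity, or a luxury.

At M = 33385: Q = 261.002.
dQ/dM = -5.67/(2√M) = -0.0155159 at this income.
η = (dQ/dM)·(M/Q) = -0.0155159 × (33385/261.002) = -1.985.
Since η < 0, the good is an inferior good.

-1.985 (inferior good)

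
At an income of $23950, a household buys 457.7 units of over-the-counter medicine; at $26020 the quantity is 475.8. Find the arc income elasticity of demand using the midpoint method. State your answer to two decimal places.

ΔQ = 475.8 − 457.7 = 18.1; midpoint Q̄ = (457.7 + 475.8)/2 = 466.75.
ΔI = 26020 − 23950 = 2070; midpoint Ī = (23950 + 26020)/2 = 24985.
η = (ΔQ/Q̄) ÷ (ΔI/Ī) = (18.1/466.75) ÷ (2070/24985) = 0.47.

0.47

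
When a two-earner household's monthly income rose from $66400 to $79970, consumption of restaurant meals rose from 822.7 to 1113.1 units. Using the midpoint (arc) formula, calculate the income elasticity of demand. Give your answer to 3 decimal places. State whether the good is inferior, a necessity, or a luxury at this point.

1.618 (luxury)

ΔQ = 1113.1 − 822.7 = 290.4; midpoint Q̄ = (822.7 + 1113.1)/2 = 967.9.
ΔI = 79970 − 66400 = 13570; midpoint Ī = (66400 + 79970)/2 = 73185.
η = (ΔQ/Q̄) ÷ (ΔI/Ī) = (290.4/967.9) ÷ (13570/73185) = 1.618.
η > 1 ⇒ luxury.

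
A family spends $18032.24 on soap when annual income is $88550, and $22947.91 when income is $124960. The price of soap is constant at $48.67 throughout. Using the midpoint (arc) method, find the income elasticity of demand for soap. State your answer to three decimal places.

0.703

With a constant price, Q₁ = 18032.24/48.67 = 370.500 and Q₂ = 22947.91/48.67 = 471.500 (equivalently, work directly with expenditure since P cancels).
Midpoint %ΔQ = (22947.91 − 18032.24)/20490.08 = 0.23990; midpoint %ΔI = (124960 − 88550)/106755 = 0.34106.
η = 0.23990 / 0.34106 = 0.703.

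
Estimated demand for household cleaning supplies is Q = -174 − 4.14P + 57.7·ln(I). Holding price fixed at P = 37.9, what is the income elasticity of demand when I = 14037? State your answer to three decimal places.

0.262

At P = 37.9, I = 14037: Q = 220.097.
Holding P constant, ∂Q/∂I = 57.7/I = 0.00411056.
η_I = (∂Q/∂I)·(I/Q) = 0.00411056 × (14037/220.097) = 0.262.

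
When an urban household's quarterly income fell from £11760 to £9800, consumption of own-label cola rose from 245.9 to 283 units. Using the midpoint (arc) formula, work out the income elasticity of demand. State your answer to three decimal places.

-0.772

ΔQ = 283 − 245.9 = 37.1; midpoint Q̄ = (245.9 + 283)/2 = 264.45.
ΔI = 9800 − 11760 = -1960; midpoint Ī = (11760 + 9800)/2 = 10780.
η = (ΔQ/Q̄) ÷ (ΔI/Ī) = (37.1/264.45) ÷ (-1960/10780) = -0.772.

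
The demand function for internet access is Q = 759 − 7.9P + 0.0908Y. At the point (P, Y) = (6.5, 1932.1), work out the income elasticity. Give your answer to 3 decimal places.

0.199

At P = 6.5, Y = 1932.1: Q = 883.085.
Holding P constant, ∂Q/∂Y = 0.0908.
η_Y = (∂Q/∂Y)·(Y/Q) = 0.0908 × (1932.1/883.085) = 0.199.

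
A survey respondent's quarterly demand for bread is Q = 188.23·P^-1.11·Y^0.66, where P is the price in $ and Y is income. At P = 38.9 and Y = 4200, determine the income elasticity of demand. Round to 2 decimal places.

For a multiplicative demand Q = A·P^α·Y^β, the income elasticity is β everywhere.
Here β = 0.66, so η = 0.66.

0.66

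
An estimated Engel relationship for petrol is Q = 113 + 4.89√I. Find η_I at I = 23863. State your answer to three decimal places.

0.435

At I = 23863: Q = 868.390.
dQ/dI = 4.89/(2√I) = 0.0158276 at this income.
η = (dQ/dI)·(I/Q) = 0.0158276 × (23863/868.390) = 0.435.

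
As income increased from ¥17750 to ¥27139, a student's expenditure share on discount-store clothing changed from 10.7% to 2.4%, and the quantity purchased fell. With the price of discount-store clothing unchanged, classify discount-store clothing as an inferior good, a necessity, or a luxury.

Quantity demanded falls as income rises, so η < 0.

inferior good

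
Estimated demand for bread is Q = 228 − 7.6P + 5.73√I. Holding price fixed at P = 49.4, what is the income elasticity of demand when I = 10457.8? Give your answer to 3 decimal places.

At P = 49.4, I = 10457.8: Q = 438.529.
Holding P constant, ∂Q/∂I = 5.73/(2√I) = 0.0280159.
η_I = (∂Q/∂I)·(I/Q) = 0.0280159 × (10457.8/438.529) = 0.668.

0.668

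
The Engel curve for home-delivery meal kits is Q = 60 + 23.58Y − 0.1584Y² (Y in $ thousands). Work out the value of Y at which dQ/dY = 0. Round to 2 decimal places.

dQ/dY = 23.58 − 0.3168Y.
The good is inferior where dQ/dY < 0. Setting dQ/dY = 0 gives Y = 23.58 / 0.3168 = 74.43.

74.43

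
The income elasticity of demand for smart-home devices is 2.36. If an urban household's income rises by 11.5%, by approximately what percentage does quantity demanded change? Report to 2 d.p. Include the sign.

27.14%

%ΔQ ≈ η × %ΔI = 2.36 × 11.5% = 27.14%.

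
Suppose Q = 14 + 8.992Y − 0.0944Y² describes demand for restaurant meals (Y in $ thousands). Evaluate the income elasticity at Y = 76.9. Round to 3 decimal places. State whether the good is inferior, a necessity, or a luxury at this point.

-2.886 (inferior good)

At Y = 76.9: Q = 147.2400.
dQ/dY = 8.992 − 0.1888Y = -5.52672.
η = (dQ/dY)·(Y/Q) = -5.52672 × (76.9/147.2400) = -2.886.
η < 0 ⇒ inferior good.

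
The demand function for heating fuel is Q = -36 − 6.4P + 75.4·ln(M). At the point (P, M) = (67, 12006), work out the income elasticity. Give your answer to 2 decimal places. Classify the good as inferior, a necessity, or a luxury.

0.31 (necessity)

At P = 67, M = 12006: Q = 243.444.
Holding P constant, ∂Q/∂M = 75.4/M = 0.00628019.
η_M = (∂Q/∂M)·(M/Q) = 0.00628019 × (12006/243.444) = 0.31.
Since 0 < η < 1, this is a necessity.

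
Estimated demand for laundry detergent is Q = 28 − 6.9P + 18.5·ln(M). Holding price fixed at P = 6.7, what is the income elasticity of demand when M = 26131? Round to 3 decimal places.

0.109

At P = 6.7, M = 26131: Q = 169.931.
Holding P constant, ∂Q/∂M = 18.5/M = 0.000707971.
η_M = (∂Q/∂M)·(M/Q) = 0.000707971 × (26131/169.931) = 0.109.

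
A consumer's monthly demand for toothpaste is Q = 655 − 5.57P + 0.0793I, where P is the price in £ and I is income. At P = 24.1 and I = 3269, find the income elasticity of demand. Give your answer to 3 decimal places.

At P = 24.1, I = 3269: Q = 779.995.
Holding P constant, ∂Q/∂I = 0.0793.
η_I = (∂Q/∂I)·(I/Q) = 0.0793 × (3269/779.995) = 0.332.

0.332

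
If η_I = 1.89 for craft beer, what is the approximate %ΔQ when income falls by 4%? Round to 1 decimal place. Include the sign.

-7.6%

%ΔQ ≈ η × %ΔI = 1.89 × (-4%) = -7.6%.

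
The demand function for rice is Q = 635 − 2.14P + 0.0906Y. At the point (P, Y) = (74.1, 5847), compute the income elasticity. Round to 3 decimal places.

At P = 74.1, Y = 5847: Q = 1006.164.
Holding P constant, ∂Q/∂Y = 0.0906.
η_Y = (∂Q/∂Y)·(Y/Q) = 0.0906 × (5847/1006.164) = 0.526.

0.526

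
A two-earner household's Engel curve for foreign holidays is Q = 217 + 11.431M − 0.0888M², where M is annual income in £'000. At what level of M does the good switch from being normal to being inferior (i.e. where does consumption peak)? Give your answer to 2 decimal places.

dQ/dM = 11.431 − 0.1776M.
The good is inferior where dQ/dM < 0. Setting dQ/dM = 0 gives M = 11.431 / 0.1776 = 64.36.

64.36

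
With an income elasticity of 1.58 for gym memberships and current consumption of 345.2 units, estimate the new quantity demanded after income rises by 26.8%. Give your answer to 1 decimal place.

%ΔQ ≈ η × %ΔI = 1.58 × 26.8% = 42.344%.
New Q ≈ 345.2 × (1 + 0.42344) = 491.4.

491.4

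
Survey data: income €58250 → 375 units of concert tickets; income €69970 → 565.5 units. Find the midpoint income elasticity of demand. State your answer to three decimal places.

2.216

ΔQ = 565.5 − 375 = 190.5; midpoint Q̄ = (375 + 565.5)/2 = 470.25.
ΔI = 69970 − 58250 = 11720; midpoint Ī = (58250 + 69970)/2 = 64110.
η = (ΔQ/Q̄) ÷ (ΔI/Ī) = (190.5/470.25) ÷ (11720/64110) = 2.216.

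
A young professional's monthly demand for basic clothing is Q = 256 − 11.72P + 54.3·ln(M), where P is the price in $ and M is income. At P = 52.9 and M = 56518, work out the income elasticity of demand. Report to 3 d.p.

0.236

At P = 52.9, M = 56518: Q = 230.180.
Holding P constant, ∂Q/∂M = 54.3/M = 0.000960756.
η_M = (∂Q/∂M)·(M/Q) = 0.000960756 × (56518/230.180) = 0.236.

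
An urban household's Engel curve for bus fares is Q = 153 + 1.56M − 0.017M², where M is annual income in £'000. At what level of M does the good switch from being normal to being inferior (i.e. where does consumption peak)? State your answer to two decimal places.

dQ/dM = 1.56 − 0.034M.
The good is inferior where dQ/dM < 0. Setting dQ/dM = 0 gives M = 1.56 / 0.034 = 45.88.

45.88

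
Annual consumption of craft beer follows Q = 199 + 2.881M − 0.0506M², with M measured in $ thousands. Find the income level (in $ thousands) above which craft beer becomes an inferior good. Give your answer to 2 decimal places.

dQ/dM = 2.881 − 0.1012M.
The good is inferior where dQ/dM < 0. Setting dQ/dM = 0 gives M = 2.881 / 0.1012 = 28.47.

28.47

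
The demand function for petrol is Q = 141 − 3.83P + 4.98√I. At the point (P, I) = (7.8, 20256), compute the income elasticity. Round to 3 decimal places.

At P = 7.8, I = 20256: Q = 819.897.
Holding P constant, ∂Q/∂I = 4.98/(2√I) = 0.0174953.
η_I = (∂Q/∂I)·(I/Q) = 0.0174953 × (20256/819.897) = 0.432.

0.432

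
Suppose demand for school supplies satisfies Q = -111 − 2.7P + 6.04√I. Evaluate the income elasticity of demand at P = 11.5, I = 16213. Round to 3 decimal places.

0.613

At P = 11.5, I = 16213: Q = 627.025.
Holding P constant, ∂Q/∂I = 6.04/(2√I) = 0.0237178.
η_I = (∂Q/∂I)·(I/Q) = 0.0237178 × (16213/627.025) = 0.613.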